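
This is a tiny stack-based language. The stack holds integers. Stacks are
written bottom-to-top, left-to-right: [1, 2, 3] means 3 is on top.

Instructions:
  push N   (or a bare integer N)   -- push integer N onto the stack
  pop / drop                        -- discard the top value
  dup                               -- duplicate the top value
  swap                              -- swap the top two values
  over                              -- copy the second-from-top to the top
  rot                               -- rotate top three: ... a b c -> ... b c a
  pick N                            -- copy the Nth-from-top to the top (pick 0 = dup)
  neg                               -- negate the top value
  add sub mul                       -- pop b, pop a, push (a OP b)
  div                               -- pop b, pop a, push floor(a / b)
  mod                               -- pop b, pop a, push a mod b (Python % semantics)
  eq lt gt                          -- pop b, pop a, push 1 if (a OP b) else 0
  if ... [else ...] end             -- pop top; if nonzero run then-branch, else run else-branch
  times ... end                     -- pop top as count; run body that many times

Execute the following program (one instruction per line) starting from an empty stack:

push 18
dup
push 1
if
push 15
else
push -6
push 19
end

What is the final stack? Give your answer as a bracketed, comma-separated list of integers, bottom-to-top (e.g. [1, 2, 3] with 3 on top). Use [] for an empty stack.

After 'push 18': [18]
After 'dup': [18, 18]
After 'push 1': [18, 18, 1]
After 'if': [18, 18]
After 'push 15': [18, 18, 15]

Answer: [18, 18, 15]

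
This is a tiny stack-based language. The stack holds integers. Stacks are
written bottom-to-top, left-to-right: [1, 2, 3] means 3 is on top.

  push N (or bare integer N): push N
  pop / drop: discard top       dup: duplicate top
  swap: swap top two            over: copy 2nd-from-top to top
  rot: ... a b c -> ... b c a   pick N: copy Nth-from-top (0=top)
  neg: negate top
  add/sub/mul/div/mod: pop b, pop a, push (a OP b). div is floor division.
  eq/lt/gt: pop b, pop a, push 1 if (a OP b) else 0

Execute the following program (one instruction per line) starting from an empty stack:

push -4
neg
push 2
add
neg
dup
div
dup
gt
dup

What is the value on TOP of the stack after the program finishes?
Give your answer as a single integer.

After 'push -4': [-4]
After 'neg': [4]
After 'push 2': [4, 2]
After 'add': [6]
After 'neg': [-6]
After 'dup': [-6, -6]
After 'div': [1]
After 'dup': [1, 1]
After 'gt': [0]
After 'dup': [0, 0]

Answer: 0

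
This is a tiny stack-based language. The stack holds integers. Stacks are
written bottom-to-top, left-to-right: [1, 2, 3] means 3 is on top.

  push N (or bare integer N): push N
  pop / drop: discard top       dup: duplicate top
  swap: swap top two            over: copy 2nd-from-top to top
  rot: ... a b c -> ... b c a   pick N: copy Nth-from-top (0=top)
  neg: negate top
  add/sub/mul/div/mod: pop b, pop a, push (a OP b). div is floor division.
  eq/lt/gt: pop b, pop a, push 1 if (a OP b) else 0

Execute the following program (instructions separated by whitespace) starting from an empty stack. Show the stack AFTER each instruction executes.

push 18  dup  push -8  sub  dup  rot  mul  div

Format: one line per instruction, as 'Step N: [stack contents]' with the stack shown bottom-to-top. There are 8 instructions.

Step 1: [18]
Step 2: [18, 18]
Step 3: [18, 18, -8]
Step 4: [18, 26]
Step 5: [18, 26, 26]
Step 6: [26, 26, 18]
Step 7: [26, 468]
Step 8: [0]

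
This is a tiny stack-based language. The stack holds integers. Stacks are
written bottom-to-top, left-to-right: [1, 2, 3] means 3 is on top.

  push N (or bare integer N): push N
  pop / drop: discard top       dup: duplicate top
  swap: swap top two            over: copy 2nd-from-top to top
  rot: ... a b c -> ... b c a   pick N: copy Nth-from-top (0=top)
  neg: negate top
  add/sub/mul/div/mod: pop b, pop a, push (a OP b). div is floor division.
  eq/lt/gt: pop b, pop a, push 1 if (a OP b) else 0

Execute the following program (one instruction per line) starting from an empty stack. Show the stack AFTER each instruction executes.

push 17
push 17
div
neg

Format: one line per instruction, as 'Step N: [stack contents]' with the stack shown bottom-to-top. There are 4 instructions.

Step 1: [17]
Step 2: [17, 17]
Step 3: [1]
Step 4: [-1]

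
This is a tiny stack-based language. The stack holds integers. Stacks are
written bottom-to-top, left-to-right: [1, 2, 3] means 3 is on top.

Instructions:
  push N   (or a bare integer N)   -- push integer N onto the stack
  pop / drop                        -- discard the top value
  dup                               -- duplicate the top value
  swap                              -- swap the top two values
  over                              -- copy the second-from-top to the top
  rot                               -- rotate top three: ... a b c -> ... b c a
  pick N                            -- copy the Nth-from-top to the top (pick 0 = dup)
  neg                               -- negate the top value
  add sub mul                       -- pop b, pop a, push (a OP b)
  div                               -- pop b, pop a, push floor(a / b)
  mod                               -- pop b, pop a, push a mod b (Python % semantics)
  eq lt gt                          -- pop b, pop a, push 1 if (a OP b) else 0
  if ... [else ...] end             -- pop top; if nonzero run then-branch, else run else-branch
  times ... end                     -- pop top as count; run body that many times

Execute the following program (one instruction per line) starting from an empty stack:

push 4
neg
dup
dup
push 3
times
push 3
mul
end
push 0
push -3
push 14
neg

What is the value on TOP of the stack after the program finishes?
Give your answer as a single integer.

After 'push 4': [4]
After 'neg': [-4]
After 'dup': [-4, -4]
After 'dup': [-4, -4, -4]
After 'push 3': [-4, -4, -4, 3]
After 'times': [-4, -4, -4]
After 'push 3': [-4, -4, -4, 3]
After 'mul': [-4, -4, -12]
After 'push 3': [-4, -4, -12, 3]
After 'mul': [-4, -4, -36]
After 'push 3': [-4, -4, -36, 3]
After 'mul': [-4, -4, -108]
After 'push 0': [-4, -4, -108, 0]
After 'push -3': [-4, -4, -108, 0, -3]
After 'push 14': [-4, -4, -108, 0, -3, 14]
After 'neg': [-4, -4, -108, 0, -3, -14]

Answer: -14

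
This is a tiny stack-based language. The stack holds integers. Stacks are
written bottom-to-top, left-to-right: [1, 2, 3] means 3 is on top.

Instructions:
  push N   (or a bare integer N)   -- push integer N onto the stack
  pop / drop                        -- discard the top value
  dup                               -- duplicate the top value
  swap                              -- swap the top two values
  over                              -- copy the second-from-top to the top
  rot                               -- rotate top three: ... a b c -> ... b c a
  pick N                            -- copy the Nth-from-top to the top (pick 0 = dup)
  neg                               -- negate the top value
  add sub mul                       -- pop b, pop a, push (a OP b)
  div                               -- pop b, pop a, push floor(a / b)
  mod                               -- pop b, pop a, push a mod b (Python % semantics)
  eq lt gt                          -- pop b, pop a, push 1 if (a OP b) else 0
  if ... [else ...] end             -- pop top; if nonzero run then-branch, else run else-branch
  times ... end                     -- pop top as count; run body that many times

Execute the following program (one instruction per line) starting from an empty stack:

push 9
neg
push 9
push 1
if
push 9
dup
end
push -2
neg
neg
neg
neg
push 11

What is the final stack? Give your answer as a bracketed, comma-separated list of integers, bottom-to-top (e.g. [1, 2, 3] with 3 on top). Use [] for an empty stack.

Answer: [-9, 9, 9, 9, -2, 11]

Derivation:
After 'push 9': [9]
After 'neg': [-9]
After 'push 9': [-9, 9]
After 'push 1': [-9, 9, 1]
After 'if': [-9, 9]
After 'push 9': [-9, 9, 9]
After 'dup': [-9, 9, 9, 9]
After 'push -2': [-9, 9, 9, 9, -2]
After 'neg': [-9, 9, 9, 9, 2]
After 'neg': [-9, 9, 9, 9, -2]
After 'neg': [-9, 9, 9, 9, 2]
After 'neg': [-9, 9, 9, 9, -2]
After 'push 11': [-9, 9, 9, 9, -2, 11]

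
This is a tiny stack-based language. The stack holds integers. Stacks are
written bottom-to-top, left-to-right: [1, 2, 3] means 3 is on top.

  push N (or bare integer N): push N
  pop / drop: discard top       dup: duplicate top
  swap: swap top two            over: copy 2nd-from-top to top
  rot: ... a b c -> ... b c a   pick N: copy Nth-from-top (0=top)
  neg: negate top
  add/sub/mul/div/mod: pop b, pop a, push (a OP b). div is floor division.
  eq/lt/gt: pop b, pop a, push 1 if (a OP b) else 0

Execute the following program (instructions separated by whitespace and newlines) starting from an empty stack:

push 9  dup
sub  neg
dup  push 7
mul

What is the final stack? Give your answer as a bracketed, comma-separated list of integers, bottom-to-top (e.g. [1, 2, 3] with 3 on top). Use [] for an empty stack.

After 'push 9': [9]
After 'dup': [9, 9]
After 'sub': [0]
After 'neg': [0]
After 'dup': [0, 0]
After 'push 7': [0, 0, 7]
After 'mul': [0, 0]

Answer: [0, 0]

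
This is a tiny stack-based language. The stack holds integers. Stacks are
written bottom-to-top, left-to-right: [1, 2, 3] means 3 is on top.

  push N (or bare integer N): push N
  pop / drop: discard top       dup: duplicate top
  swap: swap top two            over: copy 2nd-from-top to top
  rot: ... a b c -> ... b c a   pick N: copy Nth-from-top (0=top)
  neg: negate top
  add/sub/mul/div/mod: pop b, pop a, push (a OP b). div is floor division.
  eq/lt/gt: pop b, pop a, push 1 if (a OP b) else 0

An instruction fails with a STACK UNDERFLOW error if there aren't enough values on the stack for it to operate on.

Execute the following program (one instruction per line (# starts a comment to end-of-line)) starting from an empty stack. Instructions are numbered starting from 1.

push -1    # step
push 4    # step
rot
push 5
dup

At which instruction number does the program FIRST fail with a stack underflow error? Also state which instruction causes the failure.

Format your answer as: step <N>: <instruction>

Answer: step 3: rot

Derivation:
Step 1 ('push -1'): stack = [-1], depth = 1
Step 2 ('push 4'): stack = [-1, 4], depth = 2
Step 3 ('rot'): needs 3 value(s) but depth is 2 — STACK UNDERFLOW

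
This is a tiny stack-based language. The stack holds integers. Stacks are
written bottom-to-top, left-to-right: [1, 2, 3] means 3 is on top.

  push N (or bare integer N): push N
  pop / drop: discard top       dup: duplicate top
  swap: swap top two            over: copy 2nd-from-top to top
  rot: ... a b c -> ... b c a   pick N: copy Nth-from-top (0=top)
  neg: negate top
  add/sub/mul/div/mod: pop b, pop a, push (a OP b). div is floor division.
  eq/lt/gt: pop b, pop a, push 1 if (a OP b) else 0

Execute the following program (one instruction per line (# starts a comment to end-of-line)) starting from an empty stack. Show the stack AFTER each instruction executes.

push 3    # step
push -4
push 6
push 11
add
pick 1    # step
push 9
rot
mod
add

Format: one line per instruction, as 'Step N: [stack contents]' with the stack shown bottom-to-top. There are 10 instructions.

Step 1: [3]
Step 2: [3, -4]
Step 3: [3, -4, 6]
Step 4: [3, -4, 6, 11]
Step 5: [3, -4, 17]
Step 6: [3, -4, 17, -4]
Step 7: [3, -4, 17, -4, 9]
Step 8: [3, -4, -4, 9, 17]
Step 9: [3, -4, -4, 9]
Step 10: [3, -4, 5]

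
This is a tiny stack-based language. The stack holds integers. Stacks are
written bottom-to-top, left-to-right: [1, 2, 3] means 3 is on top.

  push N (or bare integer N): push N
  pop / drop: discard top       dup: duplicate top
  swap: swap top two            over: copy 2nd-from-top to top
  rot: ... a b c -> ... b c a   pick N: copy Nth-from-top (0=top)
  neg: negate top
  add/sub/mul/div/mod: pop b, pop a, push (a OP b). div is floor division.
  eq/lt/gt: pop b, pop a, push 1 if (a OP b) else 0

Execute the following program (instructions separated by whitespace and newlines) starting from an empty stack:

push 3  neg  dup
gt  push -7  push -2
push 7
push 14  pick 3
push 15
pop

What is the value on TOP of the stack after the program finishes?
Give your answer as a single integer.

Answer: -7

Derivation:
After 'push 3': [3]
After 'neg': [-3]
After 'dup': [-3, -3]
After 'gt': [0]
After 'push -7': [0, -7]
After 'push -2': [0, -7, -2]
After 'push 7': [0, -7, -2, 7]
After 'push 14': [0, -7, -2, 7, 14]
After 'pick 3': [0, -7, -2, 7, 14, -7]
After 'push 15': [0, -7, -2, 7, 14, -7, 15]
After 'pop': [0, -7, -2, 7, 14, -7]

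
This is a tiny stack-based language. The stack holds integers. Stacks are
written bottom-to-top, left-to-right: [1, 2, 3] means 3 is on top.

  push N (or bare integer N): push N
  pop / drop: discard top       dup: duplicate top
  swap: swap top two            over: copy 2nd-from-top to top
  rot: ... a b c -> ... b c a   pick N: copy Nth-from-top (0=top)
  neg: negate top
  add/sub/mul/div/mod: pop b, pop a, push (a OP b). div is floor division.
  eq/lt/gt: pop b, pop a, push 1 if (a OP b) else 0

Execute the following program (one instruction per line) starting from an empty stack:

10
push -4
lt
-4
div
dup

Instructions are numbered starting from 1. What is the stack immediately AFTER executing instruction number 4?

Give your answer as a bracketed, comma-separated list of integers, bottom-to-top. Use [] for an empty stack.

Answer: [0, -4]

Derivation:
Step 1 ('10'): [10]
Step 2 ('push -4'): [10, -4]
Step 3 ('lt'): [0]
Step 4 ('-4'): [0, -4]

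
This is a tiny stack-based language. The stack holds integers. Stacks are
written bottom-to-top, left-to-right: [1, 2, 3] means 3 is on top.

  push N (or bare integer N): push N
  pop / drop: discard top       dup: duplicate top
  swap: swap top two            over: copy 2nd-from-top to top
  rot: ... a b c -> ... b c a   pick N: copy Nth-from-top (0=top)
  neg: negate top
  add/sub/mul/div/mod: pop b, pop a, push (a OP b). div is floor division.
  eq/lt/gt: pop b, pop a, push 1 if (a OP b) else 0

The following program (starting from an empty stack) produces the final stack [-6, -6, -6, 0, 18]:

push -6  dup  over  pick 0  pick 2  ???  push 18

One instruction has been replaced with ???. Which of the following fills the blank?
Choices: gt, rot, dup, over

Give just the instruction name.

Answer: gt

Derivation:
Stack before ???: [-6, -6, -6, -6, -6]
Stack after ???:  [-6, -6, -6, 0]
Checking each choice:
  gt: MATCH
  rot: produces [-6, -6, -6, -6, -6, 18]
  dup: produces [-6, -6, -6, -6, -6, -6, 18]
  over: produces [-6, -6, -6, -6, -6, -6, 18]


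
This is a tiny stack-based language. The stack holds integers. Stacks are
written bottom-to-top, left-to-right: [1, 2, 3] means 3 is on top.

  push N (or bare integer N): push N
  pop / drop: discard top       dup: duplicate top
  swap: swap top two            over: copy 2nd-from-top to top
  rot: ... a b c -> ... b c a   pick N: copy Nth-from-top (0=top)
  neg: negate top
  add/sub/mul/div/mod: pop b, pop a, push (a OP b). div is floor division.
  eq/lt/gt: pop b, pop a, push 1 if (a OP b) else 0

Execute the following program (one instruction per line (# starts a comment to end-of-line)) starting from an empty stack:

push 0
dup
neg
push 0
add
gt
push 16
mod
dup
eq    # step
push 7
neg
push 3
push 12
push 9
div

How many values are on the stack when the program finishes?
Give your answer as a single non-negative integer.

After 'push 0': stack = [0] (depth 1)
After 'dup': stack = [0, 0] (depth 2)
After 'neg': stack = [0, 0] (depth 2)
After 'push 0': stack = [0, 0, 0] (depth 3)
After 'add': stack = [0, 0] (depth 2)
After 'gt': stack = [0] (depth 1)
After 'push 16': stack = [0, 16] (depth 2)
After 'mod': stack = [0] (depth 1)
After 'dup': stack = [0, 0] (depth 2)
After 'eq': stack = [1] (depth 1)
After 'push 7': stack = [1, 7] (depth 2)
After 'neg': stack = [1, -7] (depth 2)
After 'push 3': stack = [1, -7, 3] (depth 3)
After 'push 12': stack = [1, -7, 3, 12] (depth 4)
After 'push 9': stack = [1, -7, 3, 12, 9] (depth 5)
After 'div': stack = [1, -7, 3, 1] (depth 4)

Answer: 4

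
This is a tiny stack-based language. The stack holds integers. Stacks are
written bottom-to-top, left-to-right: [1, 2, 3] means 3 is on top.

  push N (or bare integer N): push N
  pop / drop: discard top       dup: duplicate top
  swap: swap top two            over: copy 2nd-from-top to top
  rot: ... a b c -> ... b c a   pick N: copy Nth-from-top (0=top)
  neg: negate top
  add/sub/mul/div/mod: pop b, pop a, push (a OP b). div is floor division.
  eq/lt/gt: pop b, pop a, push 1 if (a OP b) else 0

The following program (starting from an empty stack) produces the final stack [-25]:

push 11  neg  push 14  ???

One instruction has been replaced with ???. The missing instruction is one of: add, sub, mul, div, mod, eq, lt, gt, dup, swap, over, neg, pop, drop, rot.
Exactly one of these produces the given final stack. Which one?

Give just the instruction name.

Stack before ???: [-11, 14]
Stack after ???:  [-25]
The instruction that transforms [-11, 14] -> [-25] is: sub

Answer: sub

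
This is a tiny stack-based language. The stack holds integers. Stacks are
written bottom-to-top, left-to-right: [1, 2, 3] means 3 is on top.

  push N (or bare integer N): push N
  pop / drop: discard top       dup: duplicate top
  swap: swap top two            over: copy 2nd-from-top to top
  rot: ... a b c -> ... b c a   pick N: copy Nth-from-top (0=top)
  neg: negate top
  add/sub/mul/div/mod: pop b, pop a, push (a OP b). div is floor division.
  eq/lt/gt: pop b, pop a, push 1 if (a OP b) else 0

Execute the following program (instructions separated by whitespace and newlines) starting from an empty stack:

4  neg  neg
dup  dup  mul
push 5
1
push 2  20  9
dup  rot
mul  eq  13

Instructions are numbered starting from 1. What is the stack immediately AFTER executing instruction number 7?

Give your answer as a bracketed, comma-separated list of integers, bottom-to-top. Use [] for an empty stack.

Step 1 ('4'): [4]
Step 2 ('neg'): [-4]
Step 3 ('neg'): [4]
Step 4 ('dup'): [4, 4]
Step 5 ('dup'): [4, 4, 4]
Step 6 ('mul'): [4, 16]
Step 7 ('push 5'): [4, 16, 5]

Answer: [4, 16, 5]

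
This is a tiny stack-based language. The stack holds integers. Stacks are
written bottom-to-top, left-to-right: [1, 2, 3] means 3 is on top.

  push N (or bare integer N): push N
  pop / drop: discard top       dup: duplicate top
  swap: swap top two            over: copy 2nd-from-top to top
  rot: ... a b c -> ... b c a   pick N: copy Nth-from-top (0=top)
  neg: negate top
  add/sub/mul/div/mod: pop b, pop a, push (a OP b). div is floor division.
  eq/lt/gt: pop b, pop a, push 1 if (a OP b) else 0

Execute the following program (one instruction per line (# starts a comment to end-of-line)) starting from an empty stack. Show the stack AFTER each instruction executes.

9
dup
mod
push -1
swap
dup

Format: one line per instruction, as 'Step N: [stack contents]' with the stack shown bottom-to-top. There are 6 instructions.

Step 1: [9]
Step 2: [9, 9]
Step 3: [0]
Step 4: [0, -1]
Step 5: [-1, 0]
Step 6: [-1, 0, 0]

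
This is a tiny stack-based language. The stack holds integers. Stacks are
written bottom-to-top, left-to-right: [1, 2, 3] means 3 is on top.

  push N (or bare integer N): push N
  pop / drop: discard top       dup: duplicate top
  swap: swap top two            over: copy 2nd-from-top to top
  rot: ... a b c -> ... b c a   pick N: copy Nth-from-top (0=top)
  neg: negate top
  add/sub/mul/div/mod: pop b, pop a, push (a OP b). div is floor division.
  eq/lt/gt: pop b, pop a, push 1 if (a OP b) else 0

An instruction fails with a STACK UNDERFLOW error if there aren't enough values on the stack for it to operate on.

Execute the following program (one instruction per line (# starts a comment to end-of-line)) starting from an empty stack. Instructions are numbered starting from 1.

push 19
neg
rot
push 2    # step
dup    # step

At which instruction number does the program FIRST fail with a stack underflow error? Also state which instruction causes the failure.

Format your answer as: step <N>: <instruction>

Step 1 ('push 19'): stack = [19], depth = 1
Step 2 ('neg'): stack = [-19], depth = 1
Step 3 ('rot'): needs 3 value(s) but depth is 1 — STACK UNDERFLOW

Answer: step 3: rot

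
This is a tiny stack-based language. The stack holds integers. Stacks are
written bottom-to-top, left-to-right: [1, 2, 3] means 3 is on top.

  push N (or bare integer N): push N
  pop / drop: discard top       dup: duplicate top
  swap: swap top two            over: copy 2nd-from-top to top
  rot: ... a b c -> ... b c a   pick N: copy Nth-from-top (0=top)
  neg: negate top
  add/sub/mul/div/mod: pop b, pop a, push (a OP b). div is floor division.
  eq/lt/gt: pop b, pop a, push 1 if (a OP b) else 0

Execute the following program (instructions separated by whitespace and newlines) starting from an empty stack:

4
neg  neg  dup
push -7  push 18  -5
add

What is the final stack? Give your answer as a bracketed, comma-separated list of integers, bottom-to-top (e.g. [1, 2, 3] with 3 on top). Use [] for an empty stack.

After 'push 4': [4]
After 'neg': [-4]
After 'neg': [4]
After 'dup': [4, 4]
After 'push -7': [4, 4, -7]
After 'push 18': [4, 4, -7, 18]
After 'push -5': [4, 4, -7, 18, -5]
After 'add': [4, 4, -7, 13]

Answer: [4, 4, -7, 13]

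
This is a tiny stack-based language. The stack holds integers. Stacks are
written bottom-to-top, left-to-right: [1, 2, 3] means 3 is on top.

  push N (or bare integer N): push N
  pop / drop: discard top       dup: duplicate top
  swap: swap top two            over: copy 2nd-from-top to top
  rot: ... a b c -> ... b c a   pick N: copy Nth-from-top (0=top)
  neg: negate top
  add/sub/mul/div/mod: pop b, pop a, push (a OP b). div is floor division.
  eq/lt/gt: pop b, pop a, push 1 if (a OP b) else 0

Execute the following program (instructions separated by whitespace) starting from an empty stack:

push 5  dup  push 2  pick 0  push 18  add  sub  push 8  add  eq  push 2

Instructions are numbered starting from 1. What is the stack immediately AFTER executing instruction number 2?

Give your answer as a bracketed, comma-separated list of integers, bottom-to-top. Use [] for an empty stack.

Step 1 ('push 5'): [5]
Step 2 ('dup'): [5, 5]

Answer: [5, 5]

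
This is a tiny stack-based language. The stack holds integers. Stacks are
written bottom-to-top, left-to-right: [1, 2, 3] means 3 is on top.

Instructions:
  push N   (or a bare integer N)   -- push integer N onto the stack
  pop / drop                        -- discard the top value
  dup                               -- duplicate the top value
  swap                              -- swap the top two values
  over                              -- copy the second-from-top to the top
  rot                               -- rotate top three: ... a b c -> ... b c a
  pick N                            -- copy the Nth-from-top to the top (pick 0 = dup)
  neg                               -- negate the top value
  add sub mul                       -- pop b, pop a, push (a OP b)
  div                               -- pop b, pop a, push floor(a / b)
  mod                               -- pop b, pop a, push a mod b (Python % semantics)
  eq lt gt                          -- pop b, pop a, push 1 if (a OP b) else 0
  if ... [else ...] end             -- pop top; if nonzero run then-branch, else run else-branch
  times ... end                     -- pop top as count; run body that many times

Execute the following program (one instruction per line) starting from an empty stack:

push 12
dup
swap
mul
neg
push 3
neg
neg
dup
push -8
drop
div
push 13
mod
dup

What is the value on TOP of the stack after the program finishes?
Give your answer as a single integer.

Answer: 1

Derivation:
After 'push 12': [12]
After 'dup': [12, 12]
After 'swap': [12, 12]
After 'mul': [144]
After 'neg': [-144]
After 'push 3': [-144, 3]
After 'neg': [-144, -3]
After 'neg': [-144, 3]
After 'dup': [-144, 3, 3]
After 'push -8': [-144, 3, 3, -8]
After 'drop': [-144, 3, 3]
After 'div': [-144, 1]
After 'push 13': [-144, 1, 13]
After 'mod': [-144, 1]
After 'dup': [-144, 1, 1]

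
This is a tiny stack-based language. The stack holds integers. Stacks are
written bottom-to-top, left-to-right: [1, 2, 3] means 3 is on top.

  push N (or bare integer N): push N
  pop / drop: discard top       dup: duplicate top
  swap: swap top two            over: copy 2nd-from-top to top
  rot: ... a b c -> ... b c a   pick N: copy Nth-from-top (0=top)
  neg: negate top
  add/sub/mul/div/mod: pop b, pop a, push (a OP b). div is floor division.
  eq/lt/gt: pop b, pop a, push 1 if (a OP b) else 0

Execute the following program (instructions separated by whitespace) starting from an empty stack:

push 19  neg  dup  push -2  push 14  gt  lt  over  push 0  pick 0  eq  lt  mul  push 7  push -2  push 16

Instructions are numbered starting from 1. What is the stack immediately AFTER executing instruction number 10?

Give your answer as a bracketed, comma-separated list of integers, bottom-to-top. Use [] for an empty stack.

Answer: [-19, 1, -19, 0, 0]

Derivation:
Step 1 ('push 19'): [19]
Step 2 ('neg'): [-19]
Step 3 ('dup'): [-19, -19]
Step 4 ('push -2'): [-19, -19, -2]
Step 5 ('push 14'): [-19, -19, -2, 14]
Step 6 ('gt'): [-19, -19, 0]
Step 7 ('lt'): [-19, 1]
Step 8 ('over'): [-19, 1, -19]
Step 9 ('push 0'): [-19, 1, -19, 0]
Step 10 ('pick 0'): [-19, 1, -19, 0, 0]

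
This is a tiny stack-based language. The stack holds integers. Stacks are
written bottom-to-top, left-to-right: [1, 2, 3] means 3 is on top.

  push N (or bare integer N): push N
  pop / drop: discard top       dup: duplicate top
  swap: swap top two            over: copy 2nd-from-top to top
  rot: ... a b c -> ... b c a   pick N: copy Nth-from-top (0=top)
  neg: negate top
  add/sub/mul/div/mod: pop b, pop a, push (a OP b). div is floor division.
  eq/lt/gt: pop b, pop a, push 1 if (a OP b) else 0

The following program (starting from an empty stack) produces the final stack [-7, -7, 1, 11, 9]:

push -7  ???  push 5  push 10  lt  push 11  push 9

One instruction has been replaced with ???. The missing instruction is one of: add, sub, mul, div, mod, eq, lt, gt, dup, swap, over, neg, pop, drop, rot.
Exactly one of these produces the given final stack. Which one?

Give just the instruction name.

Answer: dup

Derivation:
Stack before ???: [-7]
Stack after ???:  [-7, -7]
The instruction that transforms [-7] -> [-7, -7] is: dup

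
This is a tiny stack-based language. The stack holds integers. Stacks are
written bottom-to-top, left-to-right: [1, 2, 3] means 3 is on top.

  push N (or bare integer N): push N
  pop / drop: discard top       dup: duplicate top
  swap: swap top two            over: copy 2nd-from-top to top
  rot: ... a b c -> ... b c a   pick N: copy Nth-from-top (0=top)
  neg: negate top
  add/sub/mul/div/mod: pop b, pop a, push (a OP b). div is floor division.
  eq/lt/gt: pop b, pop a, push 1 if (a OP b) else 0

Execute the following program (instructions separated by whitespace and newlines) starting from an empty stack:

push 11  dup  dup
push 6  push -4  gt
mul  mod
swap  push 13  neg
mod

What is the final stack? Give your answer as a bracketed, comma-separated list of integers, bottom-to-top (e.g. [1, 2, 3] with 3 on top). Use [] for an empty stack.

Answer: [0, -2]

Derivation:
After 'push 11': [11]
After 'dup': [11, 11]
After 'dup': [11, 11, 11]
After 'push 6': [11, 11, 11, 6]
After 'push -4': [11, 11, 11, 6, -4]
After 'gt': [11, 11, 11, 1]
After 'mul': [11, 11, 11]
After 'mod': [11, 0]
After 'swap': [0, 11]
After 'push 13': [0, 11, 13]
After 'neg': [0, 11, -13]
After 'mod': [0, -2]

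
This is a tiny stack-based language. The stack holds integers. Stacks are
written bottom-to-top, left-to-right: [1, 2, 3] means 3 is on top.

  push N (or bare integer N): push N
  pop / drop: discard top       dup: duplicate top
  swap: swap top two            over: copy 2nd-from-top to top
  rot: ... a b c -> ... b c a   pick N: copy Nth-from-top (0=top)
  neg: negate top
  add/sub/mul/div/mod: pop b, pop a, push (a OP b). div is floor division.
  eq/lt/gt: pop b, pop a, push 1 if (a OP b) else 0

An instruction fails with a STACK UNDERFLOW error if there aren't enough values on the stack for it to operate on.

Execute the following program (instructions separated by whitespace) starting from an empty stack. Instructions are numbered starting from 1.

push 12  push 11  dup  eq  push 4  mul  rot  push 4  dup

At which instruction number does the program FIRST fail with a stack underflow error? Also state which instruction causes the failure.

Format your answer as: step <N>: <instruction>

Step 1 ('push 12'): stack = [12], depth = 1
Step 2 ('push 11'): stack = [12, 11], depth = 2
Step 3 ('dup'): stack = [12, 11, 11], depth = 3
Step 4 ('eq'): stack = [12, 1], depth = 2
Step 5 ('push 4'): stack = [12, 1, 4], depth = 3
Step 6 ('mul'): stack = [12, 4], depth = 2
Step 7 ('rot'): needs 3 value(s) but depth is 2 — STACK UNDERFLOW

Answer: step 7: rot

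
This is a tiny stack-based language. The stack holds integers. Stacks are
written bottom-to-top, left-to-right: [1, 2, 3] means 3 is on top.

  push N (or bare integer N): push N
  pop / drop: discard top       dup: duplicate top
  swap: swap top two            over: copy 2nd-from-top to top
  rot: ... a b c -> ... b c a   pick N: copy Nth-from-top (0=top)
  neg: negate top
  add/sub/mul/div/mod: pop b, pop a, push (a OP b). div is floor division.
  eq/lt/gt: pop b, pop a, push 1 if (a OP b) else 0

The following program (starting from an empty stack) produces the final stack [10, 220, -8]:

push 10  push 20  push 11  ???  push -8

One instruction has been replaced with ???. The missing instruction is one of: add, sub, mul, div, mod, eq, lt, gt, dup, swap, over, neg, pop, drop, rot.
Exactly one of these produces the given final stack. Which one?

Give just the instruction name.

Stack before ???: [10, 20, 11]
Stack after ???:  [10, 220]
The instruction that transforms [10, 20, 11] -> [10, 220] is: mul

Answer: mul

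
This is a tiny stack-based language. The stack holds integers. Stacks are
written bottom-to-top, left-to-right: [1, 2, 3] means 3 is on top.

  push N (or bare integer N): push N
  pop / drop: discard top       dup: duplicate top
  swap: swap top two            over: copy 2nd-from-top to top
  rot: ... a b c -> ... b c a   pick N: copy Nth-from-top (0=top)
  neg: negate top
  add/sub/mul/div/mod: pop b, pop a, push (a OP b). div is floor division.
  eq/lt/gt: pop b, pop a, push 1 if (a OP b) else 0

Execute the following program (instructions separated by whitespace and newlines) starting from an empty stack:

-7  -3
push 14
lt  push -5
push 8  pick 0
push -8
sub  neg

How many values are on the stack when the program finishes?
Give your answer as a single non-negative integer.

After 'push -7': stack = [-7] (depth 1)
After 'push -3': stack = [-7, -3] (depth 2)
After 'push 14': stack = [-7, -3, 14] (depth 3)
After 'lt': stack = [-7, 1] (depth 2)
After 'push -5': stack = [-7, 1, -5] (depth 3)
After 'push 8': stack = [-7, 1, -5, 8] (depth 4)
After 'pick 0': stack = [-7, 1, -5, 8, 8] (depth 5)
After 'push -8': stack = [-7, 1, -5, 8, 8, -8] (depth 6)
After 'sub': stack = [-7, 1, -5, 8, 16] (depth 5)
After 'neg': stack = [-7, 1, -5, 8, -16] (depth 5)

Answer: 5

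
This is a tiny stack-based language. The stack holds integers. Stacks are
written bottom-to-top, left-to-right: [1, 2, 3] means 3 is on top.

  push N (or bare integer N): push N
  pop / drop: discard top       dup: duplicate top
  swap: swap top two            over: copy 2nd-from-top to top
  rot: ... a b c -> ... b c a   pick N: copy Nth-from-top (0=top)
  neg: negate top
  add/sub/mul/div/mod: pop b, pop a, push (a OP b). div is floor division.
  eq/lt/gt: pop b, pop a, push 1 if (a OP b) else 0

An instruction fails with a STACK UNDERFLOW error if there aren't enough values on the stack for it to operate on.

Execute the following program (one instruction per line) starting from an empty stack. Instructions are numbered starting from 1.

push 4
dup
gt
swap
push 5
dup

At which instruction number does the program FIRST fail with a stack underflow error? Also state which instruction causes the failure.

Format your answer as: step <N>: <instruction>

Step 1 ('push 4'): stack = [4], depth = 1
Step 2 ('dup'): stack = [4, 4], depth = 2
Step 3 ('gt'): stack = [0], depth = 1
Step 4 ('swap'): needs 2 value(s) but depth is 1 — STACK UNDERFLOW

Answer: step 4: swap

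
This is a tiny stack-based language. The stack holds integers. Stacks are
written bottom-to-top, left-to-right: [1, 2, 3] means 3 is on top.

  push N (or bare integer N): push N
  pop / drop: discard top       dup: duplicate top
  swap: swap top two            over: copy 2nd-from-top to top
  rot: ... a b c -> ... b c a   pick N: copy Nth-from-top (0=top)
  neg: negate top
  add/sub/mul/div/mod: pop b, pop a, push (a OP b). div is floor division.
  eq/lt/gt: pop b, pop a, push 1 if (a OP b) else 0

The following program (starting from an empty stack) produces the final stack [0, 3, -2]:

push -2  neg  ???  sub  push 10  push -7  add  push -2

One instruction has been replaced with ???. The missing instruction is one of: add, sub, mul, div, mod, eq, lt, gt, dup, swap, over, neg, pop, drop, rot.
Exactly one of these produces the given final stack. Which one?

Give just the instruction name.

Answer: dup

Derivation:
Stack before ???: [2]
Stack after ???:  [2, 2]
The instruction that transforms [2] -> [2, 2] is: dup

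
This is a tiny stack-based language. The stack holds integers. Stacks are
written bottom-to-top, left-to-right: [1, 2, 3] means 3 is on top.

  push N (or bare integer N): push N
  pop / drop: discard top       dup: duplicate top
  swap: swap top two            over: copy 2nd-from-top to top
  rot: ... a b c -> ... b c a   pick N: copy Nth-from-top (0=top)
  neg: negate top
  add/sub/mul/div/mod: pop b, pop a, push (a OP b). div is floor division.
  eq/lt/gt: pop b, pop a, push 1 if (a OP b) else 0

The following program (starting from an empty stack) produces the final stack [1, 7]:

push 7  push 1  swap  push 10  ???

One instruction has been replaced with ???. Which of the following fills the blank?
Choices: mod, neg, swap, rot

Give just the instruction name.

Answer: mod

Derivation:
Stack before ???: [1, 7, 10]
Stack after ???:  [1, 7]
Checking each choice:
  mod: MATCH
  neg: produces [1, 7, -10]
  swap: produces [1, 10, 7]
  rot: produces [7, 10, 1]


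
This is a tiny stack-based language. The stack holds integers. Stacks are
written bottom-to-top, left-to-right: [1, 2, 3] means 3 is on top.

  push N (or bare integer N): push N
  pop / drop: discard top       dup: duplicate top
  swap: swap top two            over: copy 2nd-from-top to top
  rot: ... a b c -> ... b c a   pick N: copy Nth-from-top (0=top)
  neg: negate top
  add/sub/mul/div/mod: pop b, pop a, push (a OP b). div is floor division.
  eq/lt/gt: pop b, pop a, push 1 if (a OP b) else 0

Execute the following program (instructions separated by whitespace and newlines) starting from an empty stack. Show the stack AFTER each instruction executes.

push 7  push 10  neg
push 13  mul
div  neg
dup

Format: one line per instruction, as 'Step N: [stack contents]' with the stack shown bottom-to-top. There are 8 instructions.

Step 1: [7]
Step 2: [7, 10]
Step 3: [7, -10]
Step 4: [7, -10, 13]
Step 5: [7, -130]
Step 6: [-1]
Step 7: [1]
Step 8: [1, 1]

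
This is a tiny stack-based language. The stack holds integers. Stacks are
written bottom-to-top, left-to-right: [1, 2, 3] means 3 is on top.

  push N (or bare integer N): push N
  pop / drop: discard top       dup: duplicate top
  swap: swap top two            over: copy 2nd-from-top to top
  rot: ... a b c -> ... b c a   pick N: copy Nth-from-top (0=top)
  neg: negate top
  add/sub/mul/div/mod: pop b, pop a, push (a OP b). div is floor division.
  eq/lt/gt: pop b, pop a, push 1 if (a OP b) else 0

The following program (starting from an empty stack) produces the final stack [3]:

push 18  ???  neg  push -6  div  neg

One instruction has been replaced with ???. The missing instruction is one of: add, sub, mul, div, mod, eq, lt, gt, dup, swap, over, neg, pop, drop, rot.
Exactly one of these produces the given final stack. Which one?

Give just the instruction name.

Stack before ???: [18]
Stack after ???:  [-18]
The instruction that transforms [18] -> [-18] is: neg

Answer: neg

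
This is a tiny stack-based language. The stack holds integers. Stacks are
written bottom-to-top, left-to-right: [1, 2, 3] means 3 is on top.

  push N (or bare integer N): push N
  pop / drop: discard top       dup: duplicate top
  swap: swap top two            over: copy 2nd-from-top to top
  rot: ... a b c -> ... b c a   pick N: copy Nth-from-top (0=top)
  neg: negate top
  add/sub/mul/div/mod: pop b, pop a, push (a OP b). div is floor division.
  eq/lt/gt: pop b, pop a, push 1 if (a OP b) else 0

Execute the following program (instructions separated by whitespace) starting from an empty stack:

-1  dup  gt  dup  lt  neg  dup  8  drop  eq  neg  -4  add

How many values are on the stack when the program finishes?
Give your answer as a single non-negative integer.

Answer: 1

Derivation:
After 'push -1': stack = [-1] (depth 1)
After 'dup': stack = [-1, -1] (depth 2)
After 'gt': stack = [0] (depth 1)
After 'dup': stack = [0, 0] (depth 2)
After 'lt': stack = [0] (depth 1)
After 'neg': stack = [0] (depth 1)
After 'dup': stack = [0, 0] (depth 2)
After 'push 8': stack = [0, 0, 8] (depth 3)
After 'drop': stack = [0, 0] (depth 2)
After 'eq': stack = [1] (depth 1)
After 'neg': stack = [-1] (depth 1)
After 'push -4': stack = [-1, -4] (depth 2)
After 'add': stack = [-5] (depth 1)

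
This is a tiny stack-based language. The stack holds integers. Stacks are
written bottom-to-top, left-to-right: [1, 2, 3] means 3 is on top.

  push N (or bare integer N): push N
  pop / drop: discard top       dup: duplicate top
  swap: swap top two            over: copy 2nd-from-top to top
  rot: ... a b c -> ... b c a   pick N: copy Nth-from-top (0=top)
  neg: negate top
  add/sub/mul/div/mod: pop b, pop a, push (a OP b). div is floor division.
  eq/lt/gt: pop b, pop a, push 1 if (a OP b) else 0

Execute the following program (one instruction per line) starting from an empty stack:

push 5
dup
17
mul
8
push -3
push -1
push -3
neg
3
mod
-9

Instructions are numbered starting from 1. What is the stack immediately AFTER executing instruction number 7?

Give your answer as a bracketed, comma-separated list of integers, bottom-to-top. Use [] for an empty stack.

Answer: [5, 85, 8, -3, -1]

Derivation:
Step 1 ('push 5'): [5]
Step 2 ('dup'): [5, 5]
Step 3 ('17'): [5, 5, 17]
Step 4 ('mul'): [5, 85]
Step 5 ('8'): [5, 85, 8]
Step 6 ('push -3'): [5, 85, 8, -3]
Step 7 ('push -1'): [5, 85, 8, -3, -1]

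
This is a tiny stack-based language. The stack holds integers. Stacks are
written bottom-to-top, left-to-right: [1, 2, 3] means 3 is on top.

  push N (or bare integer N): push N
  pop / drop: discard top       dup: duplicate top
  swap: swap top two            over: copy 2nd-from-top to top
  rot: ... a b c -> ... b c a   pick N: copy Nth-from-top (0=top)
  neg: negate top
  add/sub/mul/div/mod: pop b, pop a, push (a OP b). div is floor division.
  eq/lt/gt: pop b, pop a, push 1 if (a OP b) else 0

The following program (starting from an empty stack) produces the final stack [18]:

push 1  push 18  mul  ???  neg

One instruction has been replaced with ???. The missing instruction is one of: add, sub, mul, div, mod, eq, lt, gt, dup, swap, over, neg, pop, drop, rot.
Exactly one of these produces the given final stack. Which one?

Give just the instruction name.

Answer: neg

Derivation:
Stack before ???: [18]
Stack after ???:  [-18]
The instruction that transforms [18] -> [-18] is: neg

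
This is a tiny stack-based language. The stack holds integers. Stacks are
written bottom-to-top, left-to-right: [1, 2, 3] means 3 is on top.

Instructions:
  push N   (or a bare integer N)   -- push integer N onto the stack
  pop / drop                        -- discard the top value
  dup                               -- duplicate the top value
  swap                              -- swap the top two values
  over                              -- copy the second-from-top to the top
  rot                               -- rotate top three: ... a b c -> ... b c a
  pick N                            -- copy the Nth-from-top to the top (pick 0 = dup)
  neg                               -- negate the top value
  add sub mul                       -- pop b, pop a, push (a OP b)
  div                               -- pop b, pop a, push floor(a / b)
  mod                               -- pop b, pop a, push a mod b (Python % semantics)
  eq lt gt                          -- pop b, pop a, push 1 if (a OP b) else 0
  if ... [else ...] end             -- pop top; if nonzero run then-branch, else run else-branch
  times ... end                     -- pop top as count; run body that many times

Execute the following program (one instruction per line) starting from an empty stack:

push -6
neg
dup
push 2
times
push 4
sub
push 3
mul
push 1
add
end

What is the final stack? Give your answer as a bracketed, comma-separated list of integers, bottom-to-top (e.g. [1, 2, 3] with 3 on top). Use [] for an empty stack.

Answer: [6, 10]

Derivation:
After 'push -6': [-6]
After 'neg': [6]
After 'dup': [6, 6]
After 'push 2': [6, 6, 2]
After 'times': [6, 6]
After 'push 4': [6, 6, 4]
After 'sub': [6, 2]
After 'push 3': [6, 2, 3]
After 'mul': [6, 6]
After 'push 1': [6, 6, 1]
After 'add': [6, 7]
After 'push 4': [6, 7, 4]
After 'sub': [6, 3]
After 'push 3': [6, 3, 3]
After 'mul': [6, 9]
After 'push 1': [6, 9, 1]
After 'add': [6, 10]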